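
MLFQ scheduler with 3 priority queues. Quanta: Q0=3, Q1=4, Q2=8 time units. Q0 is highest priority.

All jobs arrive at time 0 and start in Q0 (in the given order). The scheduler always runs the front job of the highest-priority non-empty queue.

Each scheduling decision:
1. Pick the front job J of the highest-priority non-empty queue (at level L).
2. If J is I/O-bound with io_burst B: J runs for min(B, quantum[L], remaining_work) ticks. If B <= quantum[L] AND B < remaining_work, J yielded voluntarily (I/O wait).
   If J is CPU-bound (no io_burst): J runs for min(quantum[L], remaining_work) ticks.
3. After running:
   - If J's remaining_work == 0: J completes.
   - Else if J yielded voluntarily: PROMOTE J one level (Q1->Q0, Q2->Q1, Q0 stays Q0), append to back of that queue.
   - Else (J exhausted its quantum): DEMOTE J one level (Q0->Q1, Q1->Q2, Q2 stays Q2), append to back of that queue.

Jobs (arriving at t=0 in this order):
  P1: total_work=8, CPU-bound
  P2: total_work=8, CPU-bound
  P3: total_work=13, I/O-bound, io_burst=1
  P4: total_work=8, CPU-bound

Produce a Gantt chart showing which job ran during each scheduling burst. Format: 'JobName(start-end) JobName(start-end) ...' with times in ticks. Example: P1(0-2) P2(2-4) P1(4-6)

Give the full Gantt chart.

t=0-3: P1@Q0 runs 3, rem=5, quantum used, demote→Q1. Q0=[P2,P3,P4] Q1=[P1] Q2=[]
t=3-6: P2@Q0 runs 3, rem=5, quantum used, demote→Q1. Q0=[P3,P4] Q1=[P1,P2] Q2=[]
t=6-7: P3@Q0 runs 1, rem=12, I/O yield, promote→Q0. Q0=[P4,P3] Q1=[P1,P2] Q2=[]
t=7-10: P4@Q0 runs 3, rem=5, quantum used, demote→Q1. Q0=[P3] Q1=[P1,P2,P4] Q2=[]
t=10-11: P3@Q0 runs 1, rem=11, I/O yield, promote→Q0. Q0=[P3] Q1=[P1,P2,P4] Q2=[]
t=11-12: P3@Q0 runs 1, rem=10, I/O yield, promote→Q0. Q0=[P3] Q1=[P1,P2,P4] Q2=[]
t=12-13: P3@Q0 runs 1, rem=9, I/O yield, promote→Q0. Q0=[P3] Q1=[P1,P2,P4] Q2=[]
t=13-14: P3@Q0 runs 1, rem=8, I/O yield, promote→Q0. Q0=[P3] Q1=[P1,P2,P4] Q2=[]
t=14-15: P3@Q0 runs 1, rem=7, I/O yield, promote→Q0. Q0=[P3] Q1=[P1,P2,P4] Q2=[]
t=15-16: P3@Q0 runs 1, rem=6, I/O yield, promote→Q0. Q0=[P3] Q1=[P1,P2,P4] Q2=[]
t=16-17: P3@Q0 runs 1, rem=5, I/O yield, promote→Q0. Q0=[P3] Q1=[P1,P2,P4] Q2=[]
t=17-18: P3@Q0 runs 1, rem=4, I/O yield, promote→Q0. Q0=[P3] Q1=[P1,P2,P4] Q2=[]
t=18-19: P3@Q0 runs 1, rem=3, I/O yield, promote→Q0. Q0=[P3] Q1=[P1,P2,P4] Q2=[]
t=19-20: P3@Q0 runs 1, rem=2, I/O yield, promote→Q0. Q0=[P3] Q1=[P1,P2,P4] Q2=[]
t=20-21: P3@Q0 runs 1, rem=1, I/O yield, promote→Q0. Q0=[P3] Q1=[P1,P2,P4] Q2=[]
t=21-22: P3@Q0 runs 1, rem=0, completes. Q0=[] Q1=[P1,P2,P4] Q2=[]
t=22-26: P1@Q1 runs 4, rem=1, quantum used, demote→Q2. Q0=[] Q1=[P2,P4] Q2=[P1]
t=26-30: P2@Q1 runs 4, rem=1, quantum used, demote→Q2. Q0=[] Q1=[P4] Q2=[P1,P2]
t=30-34: P4@Q1 runs 4, rem=1, quantum used, demote→Q2. Q0=[] Q1=[] Q2=[P1,P2,P4]
t=34-35: P1@Q2 runs 1, rem=0, completes. Q0=[] Q1=[] Q2=[P2,P4]
t=35-36: P2@Q2 runs 1, rem=0, completes. Q0=[] Q1=[] Q2=[P4]
t=36-37: P4@Q2 runs 1, rem=0, completes. Q0=[] Q1=[] Q2=[]

Answer: P1(0-3) P2(3-6) P3(6-7) P4(7-10) P3(10-11) P3(11-12) P3(12-13) P3(13-14) P3(14-15) P3(15-16) P3(16-17) P3(17-18) P3(18-19) P3(19-20) P3(20-21) P3(21-22) P1(22-26) P2(26-30) P4(30-34) P1(34-35) P2(35-36) P4(36-37)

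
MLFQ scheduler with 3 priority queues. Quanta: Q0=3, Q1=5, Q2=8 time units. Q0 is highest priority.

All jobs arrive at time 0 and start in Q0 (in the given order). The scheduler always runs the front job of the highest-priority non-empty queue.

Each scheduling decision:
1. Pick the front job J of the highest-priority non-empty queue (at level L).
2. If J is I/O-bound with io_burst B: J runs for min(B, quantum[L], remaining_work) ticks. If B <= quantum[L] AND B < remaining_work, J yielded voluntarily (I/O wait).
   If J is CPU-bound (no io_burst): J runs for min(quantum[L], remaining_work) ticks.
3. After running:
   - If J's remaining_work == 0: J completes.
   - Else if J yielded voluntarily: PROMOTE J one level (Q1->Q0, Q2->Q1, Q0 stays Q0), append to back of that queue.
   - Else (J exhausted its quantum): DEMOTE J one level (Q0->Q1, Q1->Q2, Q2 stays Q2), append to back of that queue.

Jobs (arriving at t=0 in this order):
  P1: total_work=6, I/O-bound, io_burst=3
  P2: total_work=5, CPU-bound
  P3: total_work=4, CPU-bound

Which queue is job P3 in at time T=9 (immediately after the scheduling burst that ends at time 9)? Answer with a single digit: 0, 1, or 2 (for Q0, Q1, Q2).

t=0-3: P1@Q0 runs 3, rem=3, I/O yield, promote→Q0. Q0=[P2,P3,P1] Q1=[] Q2=[]
t=3-6: P2@Q0 runs 3, rem=2, quantum used, demote→Q1. Q0=[P3,P1] Q1=[P2] Q2=[]
t=6-9: P3@Q0 runs 3, rem=1, quantum used, demote→Q1. Q0=[P1] Q1=[P2,P3] Q2=[]
t=9-12: P1@Q0 runs 3, rem=0, completes. Q0=[] Q1=[P2,P3] Q2=[]
t=12-14: P2@Q1 runs 2, rem=0, completes. Q0=[] Q1=[P3] Q2=[]
t=14-15: P3@Q1 runs 1, rem=0, completes. Q0=[] Q1=[] Q2=[]

Answer: 1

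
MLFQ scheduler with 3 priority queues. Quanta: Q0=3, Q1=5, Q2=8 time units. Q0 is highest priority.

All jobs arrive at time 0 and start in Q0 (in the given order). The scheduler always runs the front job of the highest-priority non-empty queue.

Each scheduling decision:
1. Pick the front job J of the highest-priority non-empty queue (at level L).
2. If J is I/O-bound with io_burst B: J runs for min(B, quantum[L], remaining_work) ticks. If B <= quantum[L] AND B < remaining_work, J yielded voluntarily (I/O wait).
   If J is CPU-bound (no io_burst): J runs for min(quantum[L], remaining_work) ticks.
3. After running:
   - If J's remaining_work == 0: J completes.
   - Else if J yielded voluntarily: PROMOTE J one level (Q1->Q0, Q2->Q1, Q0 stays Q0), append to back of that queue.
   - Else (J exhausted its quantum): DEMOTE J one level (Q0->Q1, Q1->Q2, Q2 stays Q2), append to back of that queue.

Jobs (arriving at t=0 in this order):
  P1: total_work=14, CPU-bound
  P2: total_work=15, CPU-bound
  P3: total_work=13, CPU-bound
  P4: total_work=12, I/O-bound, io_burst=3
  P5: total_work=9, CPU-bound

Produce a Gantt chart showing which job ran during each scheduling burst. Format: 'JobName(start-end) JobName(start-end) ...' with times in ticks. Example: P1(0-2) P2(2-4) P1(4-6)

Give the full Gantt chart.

Answer: P1(0-3) P2(3-6) P3(6-9) P4(9-12) P5(12-15) P4(15-18) P4(18-21) P4(21-24) P1(24-29) P2(29-34) P3(34-39) P5(39-44) P1(44-50) P2(50-57) P3(57-62) P5(62-63)

Derivation:
t=0-3: P1@Q0 runs 3, rem=11, quantum used, demote→Q1. Q0=[P2,P3,P4,P5] Q1=[P1] Q2=[]
t=3-6: P2@Q0 runs 3, rem=12, quantum used, demote→Q1. Q0=[P3,P4,P5] Q1=[P1,P2] Q2=[]
t=6-9: P3@Q0 runs 3, rem=10, quantum used, demote→Q1. Q0=[P4,P5] Q1=[P1,P2,P3] Q2=[]
t=9-12: P4@Q0 runs 3, rem=9, I/O yield, promote→Q0. Q0=[P5,P4] Q1=[P1,P2,P3] Q2=[]
t=12-15: P5@Q0 runs 3, rem=6, quantum used, demote→Q1. Q0=[P4] Q1=[P1,P2,P3,P5] Q2=[]
t=15-18: P4@Q0 runs 3, rem=6, I/O yield, promote→Q0. Q0=[P4] Q1=[P1,P2,P3,P5] Q2=[]
t=18-21: P4@Q0 runs 3, rem=3, I/O yield, promote→Q0. Q0=[P4] Q1=[P1,P2,P3,P5] Q2=[]
t=21-24: P4@Q0 runs 3, rem=0, completes. Q0=[] Q1=[P1,P2,P3,P5] Q2=[]
t=24-29: P1@Q1 runs 5, rem=6, quantum used, demote→Q2. Q0=[] Q1=[P2,P3,P5] Q2=[P1]
t=29-34: P2@Q1 runs 5, rem=7, quantum used, demote→Q2. Q0=[] Q1=[P3,P5] Q2=[P1,P2]
t=34-39: P3@Q1 runs 5, rem=5, quantum used, demote→Q2. Q0=[] Q1=[P5] Q2=[P1,P2,P3]
t=39-44: P5@Q1 runs 5, rem=1, quantum used, demote→Q2. Q0=[] Q1=[] Q2=[P1,P2,P3,P5]
t=44-50: P1@Q2 runs 6, rem=0, completes. Q0=[] Q1=[] Q2=[P2,P3,P5]
t=50-57: P2@Q2 runs 7, rem=0, completes. Q0=[] Q1=[] Q2=[P3,P5]
t=57-62: P3@Q2 runs 5, rem=0, completes. Q0=[] Q1=[] Q2=[P5]
t=62-63: P5@Q2 runs 1, rem=0, completes. Q0=[] Q1=[] Q2=[]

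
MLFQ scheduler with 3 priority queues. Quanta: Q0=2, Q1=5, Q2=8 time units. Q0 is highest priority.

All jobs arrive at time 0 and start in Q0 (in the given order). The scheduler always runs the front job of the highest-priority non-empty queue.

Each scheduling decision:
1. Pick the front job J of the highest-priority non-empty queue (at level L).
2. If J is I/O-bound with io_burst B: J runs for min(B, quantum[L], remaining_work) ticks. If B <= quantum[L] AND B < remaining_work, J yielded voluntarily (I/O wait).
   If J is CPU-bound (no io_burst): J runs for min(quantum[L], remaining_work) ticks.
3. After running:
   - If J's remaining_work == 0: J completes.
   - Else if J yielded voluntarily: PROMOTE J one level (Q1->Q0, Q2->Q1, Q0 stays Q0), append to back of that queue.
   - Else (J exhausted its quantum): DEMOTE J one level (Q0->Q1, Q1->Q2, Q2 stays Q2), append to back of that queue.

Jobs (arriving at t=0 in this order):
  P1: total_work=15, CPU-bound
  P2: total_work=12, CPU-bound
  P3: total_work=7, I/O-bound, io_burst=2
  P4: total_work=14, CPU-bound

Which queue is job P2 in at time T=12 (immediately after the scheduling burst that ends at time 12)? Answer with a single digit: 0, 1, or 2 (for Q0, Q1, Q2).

Answer: 1

Derivation:
t=0-2: P1@Q0 runs 2, rem=13, quantum used, demote→Q1. Q0=[P2,P3,P4] Q1=[P1] Q2=[]
t=2-4: P2@Q0 runs 2, rem=10, quantum used, demote→Q1. Q0=[P3,P4] Q1=[P1,P2] Q2=[]
t=4-6: P3@Q0 runs 2, rem=5, I/O yield, promote→Q0. Q0=[P4,P3] Q1=[P1,P2] Q2=[]
t=6-8: P4@Q0 runs 2, rem=12, quantum used, demote→Q1. Q0=[P3] Q1=[P1,P2,P4] Q2=[]
t=8-10: P3@Q0 runs 2, rem=3, I/O yield, promote→Q0. Q0=[P3] Q1=[P1,P2,P4] Q2=[]
t=10-12: P3@Q0 runs 2, rem=1, I/O yield, promote→Q0. Q0=[P3] Q1=[P1,P2,P4] Q2=[]
t=12-13: P3@Q0 runs 1, rem=0, completes. Q0=[] Q1=[P1,P2,P4] Q2=[]
t=13-18: P1@Q1 runs 5, rem=8, quantum used, demote→Q2. Q0=[] Q1=[P2,P4] Q2=[P1]
t=18-23: P2@Q1 runs 5, rem=5, quantum used, demote→Q2. Q0=[] Q1=[P4] Q2=[P1,P2]
t=23-28: P4@Q1 runs 5, rem=7, quantum used, demote→Q2. Q0=[] Q1=[] Q2=[P1,P2,P4]
t=28-36: P1@Q2 runs 8, rem=0, completes. Q0=[] Q1=[] Q2=[P2,P4]
t=36-41: P2@Q2 runs 5, rem=0, completes. Q0=[] Q1=[] Q2=[P4]
t=41-48: P4@Q2 runs 7, rem=0, completes. Q0=[] Q1=[] Q2=[]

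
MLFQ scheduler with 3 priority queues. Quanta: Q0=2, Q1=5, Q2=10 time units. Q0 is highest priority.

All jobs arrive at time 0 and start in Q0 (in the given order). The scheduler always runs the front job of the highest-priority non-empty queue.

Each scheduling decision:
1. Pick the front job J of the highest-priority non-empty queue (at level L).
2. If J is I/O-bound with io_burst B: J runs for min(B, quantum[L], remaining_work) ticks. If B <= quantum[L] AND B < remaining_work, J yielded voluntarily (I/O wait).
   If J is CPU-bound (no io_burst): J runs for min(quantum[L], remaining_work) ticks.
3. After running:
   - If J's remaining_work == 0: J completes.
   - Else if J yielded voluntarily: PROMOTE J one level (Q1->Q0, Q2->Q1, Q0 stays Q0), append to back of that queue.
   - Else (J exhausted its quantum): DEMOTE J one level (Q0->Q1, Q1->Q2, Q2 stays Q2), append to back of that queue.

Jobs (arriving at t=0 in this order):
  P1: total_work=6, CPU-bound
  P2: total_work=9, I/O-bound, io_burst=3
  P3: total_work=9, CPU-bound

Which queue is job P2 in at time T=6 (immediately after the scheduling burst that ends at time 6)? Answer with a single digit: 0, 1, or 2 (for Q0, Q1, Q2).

t=0-2: P1@Q0 runs 2, rem=4, quantum used, demote→Q1. Q0=[P2,P3] Q1=[P1] Q2=[]
t=2-4: P2@Q0 runs 2, rem=7, quantum used, demote→Q1. Q0=[P3] Q1=[P1,P2] Q2=[]
t=4-6: P3@Q0 runs 2, rem=7, quantum used, demote→Q1. Q0=[] Q1=[P1,P2,P3] Q2=[]
t=6-10: P1@Q1 runs 4, rem=0, completes. Q0=[] Q1=[P2,P3] Q2=[]
t=10-13: P2@Q1 runs 3, rem=4, I/O yield, promote→Q0. Q0=[P2] Q1=[P3] Q2=[]
t=13-15: P2@Q0 runs 2, rem=2, quantum used, demote→Q1. Q0=[] Q1=[P3,P2] Q2=[]
t=15-20: P3@Q1 runs 5, rem=2, quantum used, demote→Q2. Q0=[] Q1=[P2] Q2=[P3]
t=20-22: P2@Q1 runs 2, rem=0, completes. Q0=[] Q1=[] Q2=[P3]
t=22-24: P3@Q2 runs 2, rem=0, completes. Q0=[] Q1=[] Q2=[]

Answer: 1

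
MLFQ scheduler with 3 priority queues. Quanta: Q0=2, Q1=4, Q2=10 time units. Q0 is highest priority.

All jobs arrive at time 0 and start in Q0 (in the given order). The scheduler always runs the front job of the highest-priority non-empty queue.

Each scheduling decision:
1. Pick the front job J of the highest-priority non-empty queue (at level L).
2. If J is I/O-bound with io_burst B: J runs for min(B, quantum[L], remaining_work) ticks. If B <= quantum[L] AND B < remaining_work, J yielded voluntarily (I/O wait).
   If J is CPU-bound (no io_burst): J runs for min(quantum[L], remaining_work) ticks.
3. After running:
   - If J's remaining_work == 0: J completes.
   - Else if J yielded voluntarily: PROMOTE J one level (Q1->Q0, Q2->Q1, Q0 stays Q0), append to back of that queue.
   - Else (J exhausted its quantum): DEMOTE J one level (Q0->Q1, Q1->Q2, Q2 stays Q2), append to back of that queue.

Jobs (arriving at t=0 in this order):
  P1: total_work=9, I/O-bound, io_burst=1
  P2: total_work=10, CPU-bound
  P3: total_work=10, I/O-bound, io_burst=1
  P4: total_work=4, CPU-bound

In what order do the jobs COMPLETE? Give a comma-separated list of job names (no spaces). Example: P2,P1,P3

Answer: P1,P3,P4,P2

Derivation:
t=0-1: P1@Q0 runs 1, rem=8, I/O yield, promote→Q0. Q0=[P2,P3,P4,P1] Q1=[] Q2=[]
t=1-3: P2@Q0 runs 2, rem=8, quantum used, demote→Q1. Q0=[P3,P4,P1] Q1=[P2] Q2=[]
t=3-4: P3@Q0 runs 1, rem=9, I/O yield, promote→Q0. Q0=[P4,P1,P3] Q1=[P2] Q2=[]
t=4-6: P4@Q0 runs 2, rem=2, quantum used, demote→Q1. Q0=[P1,P3] Q1=[P2,P4] Q2=[]
t=6-7: P1@Q0 runs 1, rem=7, I/O yield, promote→Q0. Q0=[P3,P1] Q1=[P2,P4] Q2=[]
t=7-8: P3@Q0 runs 1, rem=8, I/O yield, promote→Q0. Q0=[P1,P3] Q1=[P2,P4] Q2=[]
t=8-9: P1@Q0 runs 1, rem=6, I/O yield, promote→Q0. Q0=[P3,P1] Q1=[P2,P4] Q2=[]
t=9-10: P3@Q0 runs 1, rem=7, I/O yield, promote→Q0. Q0=[P1,P3] Q1=[P2,P4] Q2=[]
t=10-11: P1@Q0 runs 1, rem=5, I/O yield, promote→Q0. Q0=[P3,P1] Q1=[P2,P4] Q2=[]
t=11-12: P3@Q0 runs 1, rem=6, I/O yield, promote→Q0. Q0=[P1,P3] Q1=[P2,P4] Q2=[]
t=12-13: P1@Q0 runs 1, rem=4, I/O yield, promote→Q0. Q0=[P3,P1] Q1=[P2,P4] Q2=[]
t=13-14: P3@Q0 runs 1, rem=5, I/O yield, promote→Q0. Q0=[P1,P3] Q1=[P2,P4] Q2=[]
t=14-15: P1@Q0 runs 1, rem=3, I/O yield, promote→Q0. Q0=[P3,P1] Q1=[P2,P4] Q2=[]
t=15-16: P3@Q0 runs 1, rem=4, I/O yield, promote→Q0. Q0=[P1,P3] Q1=[P2,P4] Q2=[]
t=16-17: P1@Q0 runs 1, rem=2, I/O yield, promote→Q0. Q0=[P3,P1] Q1=[P2,P4] Q2=[]
t=17-18: P3@Q0 runs 1, rem=3, I/O yield, promote→Q0. Q0=[P1,P3] Q1=[P2,P4] Q2=[]
t=18-19: P1@Q0 runs 1, rem=1, I/O yield, promote→Q0. Q0=[P3,P1] Q1=[P2,P4] Q2=[]
t=19-20: P3@Q0 runs 1, rem=2, I/O yield, promote→Q0. Q0=[P1,P3] Q1=[P2,P4] Q2=[]
t=20-21: P1@Q0 runs 1, rem=0, completes. Q0=[P3] Q1=[P2,P4] Q2=[]
t=21-22: P3@Q0 runs 1, rem=1, I/O yield, promote→Q0. Q0=[P3] Q1=[P2,P4] Q2=[]
t=22-23: P3@Q0 runs 1, rem=0, completes. Q0=[] Q1=[P2,P4] Q2=[]
t=23-27: P2@Q1 runs 4, rem=4, quantum used, demote→Q2. Q0=[] Q1=[P4] Q2=[P2]
t=27-29: P4@Q1 runs 2, rem=0, completes. Q0=[] Q1=[] Q2=[P2]
t=29-33: P2@Q2 runs 4, rem=0, completes. Q0=[] Q1=[] Q2=[]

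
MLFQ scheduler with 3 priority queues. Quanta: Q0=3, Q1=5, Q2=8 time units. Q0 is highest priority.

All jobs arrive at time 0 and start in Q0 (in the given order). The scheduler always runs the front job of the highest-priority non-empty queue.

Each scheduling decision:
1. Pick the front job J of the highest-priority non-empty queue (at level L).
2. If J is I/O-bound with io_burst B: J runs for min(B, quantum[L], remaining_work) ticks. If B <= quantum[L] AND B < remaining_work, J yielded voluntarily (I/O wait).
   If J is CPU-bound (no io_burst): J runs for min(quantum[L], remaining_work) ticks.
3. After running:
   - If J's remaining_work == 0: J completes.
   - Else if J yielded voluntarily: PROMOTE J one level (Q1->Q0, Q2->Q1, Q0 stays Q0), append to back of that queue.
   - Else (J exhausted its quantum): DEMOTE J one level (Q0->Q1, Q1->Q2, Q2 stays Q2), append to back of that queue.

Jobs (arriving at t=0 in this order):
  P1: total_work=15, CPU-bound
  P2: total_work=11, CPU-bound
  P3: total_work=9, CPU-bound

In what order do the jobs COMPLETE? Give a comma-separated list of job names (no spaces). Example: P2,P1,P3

Answer: P1,P2,P3

Derivation:
t=0-3: P1@Q0 runs 3, rem=12, quantum used, demote→Q1. Q0=[P2,P3] Q1=[P1] Q2=[]
t=3-6: P2@Q0 runs 3, rem=8, quantum used, demote→Q1. Q0=[P3] Q1=[P1,P2] Q2=[]
t=6-9: P3@Q0 runs 3, rem=6, quantum used, demote→Q1. Q0=[] Q1=[P1,P2,P3] Q2=[]
t=9-14: P1@Q1 runs 5, rem=7, quantum used, demote→Q2. Q0=[] Q1=[P2,P3] Q2=[P1]
t=14-19: P2@Q1 runs 5, rem=3, quantum used, demote→Q2. Q0=[] Q1=[P3] Q2=[P1,P2]
t=19-24: P3@Q1 runs 5, rem=1, quantum used, demote→Q2. Q0=[] Q1=[] Q2=[P1,P2,P3]
t=24-31: P1@Q2 runs 7, rem=0, completes. Q0=[] Q1=[] Q2=[P2,P3]
t=31-34: P2@Q2 runs 3, rem=0, completes. Q0=[] Q1=[] Q2=[P3]
t=34-35: P3@Q2 runs 1, rem=0, completes. Q0=[] Q1=[] Q2=[]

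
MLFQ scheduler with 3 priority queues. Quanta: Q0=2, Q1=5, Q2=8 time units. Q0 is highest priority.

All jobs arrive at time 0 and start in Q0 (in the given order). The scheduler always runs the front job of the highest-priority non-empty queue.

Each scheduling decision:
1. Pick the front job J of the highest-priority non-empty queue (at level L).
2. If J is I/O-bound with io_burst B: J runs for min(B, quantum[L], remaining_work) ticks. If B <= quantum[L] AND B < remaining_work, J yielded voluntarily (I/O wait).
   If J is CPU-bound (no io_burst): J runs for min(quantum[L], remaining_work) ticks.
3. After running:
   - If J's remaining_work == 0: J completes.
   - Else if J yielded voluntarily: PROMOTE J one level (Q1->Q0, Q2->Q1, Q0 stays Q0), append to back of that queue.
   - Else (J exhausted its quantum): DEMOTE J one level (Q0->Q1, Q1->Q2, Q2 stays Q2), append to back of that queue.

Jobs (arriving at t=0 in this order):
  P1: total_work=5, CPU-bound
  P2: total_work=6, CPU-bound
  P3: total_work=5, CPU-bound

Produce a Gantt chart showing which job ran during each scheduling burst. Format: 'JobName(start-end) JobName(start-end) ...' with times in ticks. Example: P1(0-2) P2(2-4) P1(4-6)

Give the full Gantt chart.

Answer: P1(0-2) P2(2-4) P3(4-6) P1(6-9) P2(9-13) P3(13-16)

Derivation:
t=0-2: P1@Q0 runs 2, rem=3, quantum used, demote→Q1. Q0=[P2,P3] Q1=[P1] Q2=[]
t=2-4: P2@Q0 runs 2, rem=4, quantum used, demote→Q1. Q0=[P3] Q1=[P1,P2] Q2=[]
t=4-6: P3@Q0 runs 2, rem=3, quantum used, demote→Q1. Q0=[] Q1=[P1,P2,P3] Q2=[]
t=6-9: P1@Q1 runs 3, rem=0, completes. Q0=[] Q1=[P2,P3] Q2=[]
t=9-13: P2@Q1 runs 4, rem=0, completes. Q0=[] Q1=[P3] Q2=[]
t=13-16: P3@Q1 runs 3, rem=0, completes. Q0=[] Q1=[] Q2=[]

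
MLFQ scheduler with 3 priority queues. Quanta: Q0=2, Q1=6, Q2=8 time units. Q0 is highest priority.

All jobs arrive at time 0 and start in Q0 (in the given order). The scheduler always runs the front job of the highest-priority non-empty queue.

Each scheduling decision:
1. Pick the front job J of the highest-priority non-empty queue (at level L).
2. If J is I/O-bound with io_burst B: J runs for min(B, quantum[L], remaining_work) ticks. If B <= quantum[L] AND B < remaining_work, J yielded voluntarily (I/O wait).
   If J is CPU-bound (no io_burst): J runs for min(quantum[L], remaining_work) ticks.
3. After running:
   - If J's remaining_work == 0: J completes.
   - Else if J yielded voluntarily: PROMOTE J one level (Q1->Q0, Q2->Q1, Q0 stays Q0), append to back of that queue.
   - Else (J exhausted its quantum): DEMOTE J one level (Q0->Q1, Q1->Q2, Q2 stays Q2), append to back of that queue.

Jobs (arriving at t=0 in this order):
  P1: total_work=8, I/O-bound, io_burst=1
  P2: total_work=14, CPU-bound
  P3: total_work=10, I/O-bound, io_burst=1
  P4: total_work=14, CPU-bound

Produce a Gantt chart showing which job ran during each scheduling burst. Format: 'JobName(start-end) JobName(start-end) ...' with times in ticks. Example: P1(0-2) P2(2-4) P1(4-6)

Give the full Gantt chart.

Answer: P1(0-1) P2(1-3) P3(3-4) P4(4-6) P1(6-7) P3(7-8) P1(8-9) P3(9-10) P1(10-11) P3(11-12) P1(12-13) P3(13-14) P1(14-15) P3(15-16) P1(16-17) P3(17-18) P1(18-19) P3(19-20) P3(20-21) P3(21-22) P2(22-28) P4(28-34) P2(34-40) P4(40-46)

Derivation:
t=0-1: P1@Q0 runs 1, rem=7, I/O yield, promote→Q0. Q0=[P2,P3,P4,P1] Q1=[] Q2=[]
t=1-3: P2@Q0 runs 2, rem=12, quantum used, demote→Q1. Q0=[P3,P4,P1] Q1=[P2] Q2=[]
t=3-4: P3@Q0 runs 1, rem=9, I/O yield, promote→Q0. Q0=[P4,P1,P3] Q1=[P2] Q2=[]
t=4-6: P4@Q0 runs 2, rem=12, quantum used, demote→Q1. Q0=[P1,P3] Q1=[P2,P4] Q2=[]
t=6-7: P1@Q0 runs 1, rem=6, I/O yield, promote→Q0. Q0=[P3,P1] Q1=[P2,P4] Q2=[]
t=7-8: P3@Q0 runs 1, rem=8, I/O yield, promote→Q0. Q0=[P1,P3] Q1=[P2,P4] Q2=[]
t=8-9: P1@Q0 runs 1, rem=5, I/O yield, promote→Q0. Q0=[P3,P1] Q1=[P2,P4] Q2=[]
t=9-10: P3@Q0 runs 1, rem=7, I/O yield, promote→Q0. Q0=[P1,P3] Q1=[P2,P4] Q2=[]
t=10-11: P1@Q0 runs 1, rem=4, I/O yield, promote→Q0. Q0=[P3,P1] Q1=[P2,P4] Q2=[]
t=11-12: P3@Q0 runs 1, rem=6, I/O yield, promote→Q0. Q0=[P1,P3] Q1=[P2,P4] Q2=[]
t=12-13: P1@Q0 runs 1, rem=3, I/O yield, promote→Q0. Q0=[P3,P1] Q1=[P2,P4] Q2=[]
t=13-14: P3@Q0 runs 1, rem=5, I/O yield, promote→Q0. Q0=[P1,P3] Q1=[P2,P4] Q2=[]
t=14-15: P1@Q0 runs 1, rem=2, I/O yield, promote→Q0. Q0=[P3,P1] Q1=[P2,P4] Q2=[]
t=15-16: P3@Q0 runs 1, rem=4, I/O yield, promote→Q0. Q0=[P1,P3] Q1=[P2,P4] Q2=[]
t=16-17: P1@Q0 runs 1, rem=1, I/O yield, promote→Q0. Q0=[P3,P1] Q1=[P2,P4] Q2=[]
t=17-18: P3@Q0 runs 1, rem=3, I/O yield, promote→Q0. Q0=[P1,P3] Q1=[P2,P4] Q2=[]
t=18-19: P1@Q0 runs 1, rem=0, completes. Q0=[P3] Q1=[P2,P4] Q2=[]
t=19-20: P3@Q0 runs 1, rem=2, I/O yield, promote→Q0. Q0=[P3] Q1=[P2,P4] Q2=[]
t=20-21: P3@Q0 runs 1, rem=1, I/O yield, promote→Q0. Q0=[P3] Q1=[P2,P4] Q2=[]
t=21-22: P3@Q0 runs 1, rem=0, completes. Q0=[] Q1=[P2,P4] Q2=[]
t=22-28: P2@Q1 runs 6, rem=6, quantum used, demote→Q2. Q0=[] Q1=[P4] Q2=[P2]
t=28-34: P4@Q1 runs 6, rem=6, quantum used, demote→Q2. Q0=[] Q1=[] Q2=[P2,P4]
t=34-40: P2@Q2 runs 6, rem=0, completes. Q0=[] Q1=[] Q2=[P4]
t=40-46: P4@Q2 runs 6, rem=0, completes. Q0=[] Q1=[] Q2=[]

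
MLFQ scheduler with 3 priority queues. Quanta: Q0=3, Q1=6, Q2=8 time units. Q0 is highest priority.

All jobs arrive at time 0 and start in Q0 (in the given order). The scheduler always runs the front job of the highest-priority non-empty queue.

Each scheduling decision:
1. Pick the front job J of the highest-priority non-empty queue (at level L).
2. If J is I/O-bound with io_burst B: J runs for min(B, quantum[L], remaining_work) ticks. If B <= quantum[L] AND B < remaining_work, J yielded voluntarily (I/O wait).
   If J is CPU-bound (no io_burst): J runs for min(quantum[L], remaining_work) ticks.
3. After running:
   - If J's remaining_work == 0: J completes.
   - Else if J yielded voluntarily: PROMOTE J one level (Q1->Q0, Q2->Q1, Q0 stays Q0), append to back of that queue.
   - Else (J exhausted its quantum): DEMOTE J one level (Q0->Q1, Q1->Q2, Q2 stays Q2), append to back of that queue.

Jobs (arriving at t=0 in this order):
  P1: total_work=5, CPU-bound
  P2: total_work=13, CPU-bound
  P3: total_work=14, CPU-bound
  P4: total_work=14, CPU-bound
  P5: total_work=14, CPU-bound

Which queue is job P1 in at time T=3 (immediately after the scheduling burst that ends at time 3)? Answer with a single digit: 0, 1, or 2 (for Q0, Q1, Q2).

Answer: 1

Derivation:
t=0-3: P1@Q0 runs 3, rem=2, quantum used, demote→Q1. Q0=[P2,P3,P4,P5] Q1=[P1] Q2=[]
t=3-6: P2@Q0 runs 3, rem=10, quantum used, demote→Q1. Q0=[P3,P4,P5] Q1=[P1,P2] Q2=[]
t=6-9: P3@Q0 runs 3, rem=11, quantum used, demote→Q1. Q0=[P4,P5] Q1=[P1,P2,P3] Q2=[]
t=9-12: P4@Q0 runs 3, rem=11, quantum used, demote→Q1. Q0=[P5] Q1=[P1,P2,P3,P4] Q2=[]
t=12-15: P5@Q0 runs 3, rem=11, quantum used, demote→Q1. Q0=[] Q1=[P1,P2,P3,P4,P5] Q2=[]
t=15-17: P1@Q1 runs 2, rem=0, completes. Q0=[] Q1=[P2,P3,P4,P5] Q2=[]
t=17-23: P2@Q1 runs 6, rem=4, quantum used, demote→Q2. Q0=[] Q1=[P3,P4,P5] Q2=[P2]
t=23-29: P3@Q1 runs 6, rem=5, quantum used, demote→Q2. Q0=[] Q1=[P4,P5] Q2=[P2,P3]
t=29-35: P4@Q1 runs 6, rem=5, quantum used, demote→Q2. Q0=[] Q1=[P5] Q2=[P2,P3,P4]
t=35-41: P5@Q1 runs 6, rem=5, quantum used, demote→Q2. Q0=[] Q1=[] Q2=[P2,P3,P4,P5]
t=41-45: P2@Q2 runs 4, rem=0, completes. Q0=[] Q1=[] Q2=[P3,P4,P5]
t=45-50: P3@Q2 runs 5, rem=0, completes. Q0=[] Q1=[] Q2=[P4,P5]
t=50-55: P4@Q2 runs 5, rem=0, completes. Q0=[] Q1=[] Q2=[P5]
t=55-60: P5@Q2 runs 5, rem=0, completes. Q0=[] Q1=[] Q2=[]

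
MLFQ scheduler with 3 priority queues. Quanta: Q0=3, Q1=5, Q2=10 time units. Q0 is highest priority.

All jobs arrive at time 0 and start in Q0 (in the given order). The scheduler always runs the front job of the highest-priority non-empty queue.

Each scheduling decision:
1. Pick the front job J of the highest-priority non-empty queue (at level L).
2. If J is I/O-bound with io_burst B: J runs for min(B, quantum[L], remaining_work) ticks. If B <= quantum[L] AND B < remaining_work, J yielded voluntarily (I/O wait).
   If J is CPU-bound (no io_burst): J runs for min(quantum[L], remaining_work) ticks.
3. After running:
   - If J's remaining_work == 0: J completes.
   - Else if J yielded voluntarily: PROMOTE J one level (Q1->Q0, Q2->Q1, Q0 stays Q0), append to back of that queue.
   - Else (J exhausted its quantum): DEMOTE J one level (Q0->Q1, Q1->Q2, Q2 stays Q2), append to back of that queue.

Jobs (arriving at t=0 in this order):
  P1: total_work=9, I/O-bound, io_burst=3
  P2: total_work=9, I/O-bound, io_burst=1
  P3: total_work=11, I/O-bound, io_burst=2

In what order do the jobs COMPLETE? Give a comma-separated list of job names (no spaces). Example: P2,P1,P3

t=0-3: P1@Q0 runs 3, rem=6, I/O yield, promote→Q0. Q0=[P2,P3,P1] Q1=[] Q2=[]
t=3-4: P2@Q0 runs 1, rem=8, I/O yield, promote→Q0. Q0=[P3,P1,P2] Q1=[] Q2=[]
t=4-6: P3@Q0 runs 2, rem=9, I/O yield, promote→Q0. Q0=[P1,P2,P3] Q1=[] Q2=[]
t=6-9: P1@Q0 runs 3, rem=3, I/O yield, promote→Q0. Q0=[P2,P3,P1] Q1=[] Q2=[]
t=9-10: P2@Q0 runs 1, rem=7, I/O yield, promote→Q0. Q0=[P3,P1,P2] Q1=[] Q2=[]
t=10-12: P3@Q0 runs 2, rem=7, I/O yield, promote→Q0. Q0=[P1,P2,P3] Q1=[] Q2=[]
t=12-15: P1@Q0 runs 3, rem=0, completes. Q0=[P2,P3] Q1=[] Q2=[]
t=15-16: P2@Q0 runs 1, rem=6, I/O yield, promote→Q0. Q0=[P3,P2] Q1=[] Q2=[]
t=16-18: P3@Q0 runs 2, rem=5, I/O yield, promote→Q0. Q0=[P2,P3] Q1=[] Q2=[]
t=18-19: P2@Q0 runs 1, rem=5, I/O yield, promote→Q0. Q0=[P3,P2] Q1=[] Q2=[]
t=19-21: P3@Q0 runs 2, rem=3, I/O yield, promote→Q0. Q0=[P2,P3] Q1=[] Q2=[]
t=21-22: P2@Q0 runs 1, rem=4, I/O yield, promote→Q0. Q0=[P3,P2] Q1=[] Q2=[]
t=22-24: P3@Q0 runs 2, rem=1, I/O yield, promote→Q0. Q0=[P2,P3] Q1=[] Q2=[]
t=24-25: P2@Q0 runs 1, rem=3, I/O yield, promote→Q0. Q0=[P3,P2] Q1=[] Q2=[]
t=25-26: P3@Q0 runs 1, rem=0, completes. Q0=[P2] Q1=[] Q2=[]
t=26-27: P2@Q0 runs 1, rem=2, I/O yield, promote→Q0. Q0=[P2] Q1=[] Q2=[]
t=27-28: P2@Q0 runs 1, rem=1, I/O yield, promote→Q0. Q0=[P2] Q1=[] Q2=[]
t=28-29: P2@Q0 runs 1, rem=0, completes. Q0=[] Q1=[] Q2=[]

Answer: P1,P3,P2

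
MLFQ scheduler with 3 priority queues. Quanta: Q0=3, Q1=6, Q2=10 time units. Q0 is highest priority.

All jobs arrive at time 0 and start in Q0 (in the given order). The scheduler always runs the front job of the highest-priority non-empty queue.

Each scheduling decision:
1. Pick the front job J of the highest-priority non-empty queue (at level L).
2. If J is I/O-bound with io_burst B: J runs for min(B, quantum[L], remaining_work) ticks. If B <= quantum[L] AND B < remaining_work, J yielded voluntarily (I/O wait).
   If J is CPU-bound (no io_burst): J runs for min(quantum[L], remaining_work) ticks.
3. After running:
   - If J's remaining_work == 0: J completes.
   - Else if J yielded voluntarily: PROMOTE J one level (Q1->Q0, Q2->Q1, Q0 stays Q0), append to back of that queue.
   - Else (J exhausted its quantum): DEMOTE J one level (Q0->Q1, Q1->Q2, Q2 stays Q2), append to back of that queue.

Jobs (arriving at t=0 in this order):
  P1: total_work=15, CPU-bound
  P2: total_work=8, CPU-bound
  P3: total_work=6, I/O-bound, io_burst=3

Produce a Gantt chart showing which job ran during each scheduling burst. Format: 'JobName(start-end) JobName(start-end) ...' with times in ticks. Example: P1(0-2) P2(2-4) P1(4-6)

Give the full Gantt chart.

t=0-3: P1@Q0 runs 3, rem=12, quantum used, demote→Q1. Q0=[P2,P3] Q1=[P1] Q2=[]
t=3-6: P2@Q0 runs 3, rem=5, quantum used, demote→Q1. Q0=[P3] Q1=[P1,P2] Q2=[]
t=6-9: P3@Q0 runs 3, rem=3, I/O yield, promote→Q0. Q0=[P3] Q1=[P1,P2] Q2=[]
t=9-12: P3@Q0 runs 3, rem=0, completes. Q0=[] Q1=[P1,P2] Q2=[]
t=12-18: P1@Q1 runs 6, rem=6, quantum used, demote→Q2. Q0=[] Q1=[P2] Q2=[P1]
t=18-23: P2@Q1 runs 5, rem=0, completes. Q0=[] Q1=[] Q2=[P1]
t=23-29: P1@Q2 runs 6, rem=0, completes. Q0=[] Q1=[] Q2=[]

Answer: P1(0-3) P2(3-6) P3(6-9) P3(9-12) P1(12-18) P2(18-23) P1(23-29)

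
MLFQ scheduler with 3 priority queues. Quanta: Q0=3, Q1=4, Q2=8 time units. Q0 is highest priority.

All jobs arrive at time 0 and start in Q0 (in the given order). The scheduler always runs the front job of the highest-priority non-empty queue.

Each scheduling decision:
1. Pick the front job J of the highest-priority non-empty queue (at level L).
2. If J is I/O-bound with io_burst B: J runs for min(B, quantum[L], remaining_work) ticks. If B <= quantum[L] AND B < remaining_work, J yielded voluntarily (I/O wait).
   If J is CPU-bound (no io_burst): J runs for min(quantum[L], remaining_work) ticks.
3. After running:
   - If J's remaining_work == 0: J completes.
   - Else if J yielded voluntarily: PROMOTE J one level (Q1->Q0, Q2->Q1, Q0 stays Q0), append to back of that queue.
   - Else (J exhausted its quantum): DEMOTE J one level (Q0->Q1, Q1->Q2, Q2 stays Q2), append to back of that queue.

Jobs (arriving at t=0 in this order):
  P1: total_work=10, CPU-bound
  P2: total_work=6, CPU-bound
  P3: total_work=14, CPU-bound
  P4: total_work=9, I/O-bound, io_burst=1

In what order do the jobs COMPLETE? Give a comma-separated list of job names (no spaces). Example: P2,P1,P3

Answer: P4,P2,P1,P3

Derivation:
t=0-3: P1@Q0 runs 3, rem=7, quantum used, demote→Q1. Q0=[P2,P3,P4] Q1=[P1] Q2=[]
t=3-6: P2@Q0 runs 3, rem=3, quantum used, demote→Q1. Q0=[P3,P4] Q1=[P1,P2] Q2=[]
t=6-9: P3@Q0 runs 3, rem=11, quantum used, demote→Q1. Q0=[P4] Q1=[P1,P2,P3] Q2=[]
t=9-10: P4@Q0 runs 1, rem=8, I/O yield, promote→Q0. Q0=[P4] Q1=[P1,P2,P3] Q2=[]
t=10-11: P4@Q0 runs 1, rem=7, I/O yield, promote→Q0. Q0=[P4] Q1=[P1,P2,P3] Q2=[]
t=11-12: P4@Q0 runs 1, rem=6, I/O yield, promote→Q0. Q0=[P4] Q1=[P1,P2,P3] Q2=[]
t=12-13: P4@Q0 runs 1, rem=5, I/O yield, promote→Q0. Q0=[P4] Q1=[P1,P2,P3] Q2=[]
t=13-14: P4@Q0 runs 1, rem=4, I/O yield, promote→Q0. Q0=[P4] Q1=[P1,P2,P3] Q2=[]
t=14-15: P4@Q0 runs 1, rem=3, I/O yield, promote→Q0. Q0=[P4] Q1=[P1,P2,P3] Q2=[]
t=15-16: P4@Q0 runs 1, rem=2, I/O yield, promote→Q0. Q0=[P4] Q1=[P1,P2,P3] Q2=[]
t=16-17: P4@Q0 runs 1, rem=1, I/O yield, promote→Q0. Q0=[P4] Q1=[P1,P2,P3] Q2=[]
t=17-18: P4@Q0 runs 1, rem=0, completes. Q0=[] Q1=[P1,P2,P3] Q2=[]
t=18-22: P1@Q1 runs 4, rem=3, quantum used, demote→Q2. Q0=[] Q1=[P2,P3] Q2=[P1]
t=22-25: P2@Q1 runs 3, rem=0, completes. Q0=[] Q1=[P3] Q2=[P1]
t=25-29: P3@Q1 runs 4, rem=7, quantum used, demote→Q2. Q0=[] Q1=[] Q2=[P1,P3]
t=29-32: P1@Q2 runs 3, rem=0, completes. Q0=[] Q1=[] Q2=[P3]
t=32-39: P3@Q2 runs 7, rem=0, completes. Q0=[] Q1=[] Q2=[]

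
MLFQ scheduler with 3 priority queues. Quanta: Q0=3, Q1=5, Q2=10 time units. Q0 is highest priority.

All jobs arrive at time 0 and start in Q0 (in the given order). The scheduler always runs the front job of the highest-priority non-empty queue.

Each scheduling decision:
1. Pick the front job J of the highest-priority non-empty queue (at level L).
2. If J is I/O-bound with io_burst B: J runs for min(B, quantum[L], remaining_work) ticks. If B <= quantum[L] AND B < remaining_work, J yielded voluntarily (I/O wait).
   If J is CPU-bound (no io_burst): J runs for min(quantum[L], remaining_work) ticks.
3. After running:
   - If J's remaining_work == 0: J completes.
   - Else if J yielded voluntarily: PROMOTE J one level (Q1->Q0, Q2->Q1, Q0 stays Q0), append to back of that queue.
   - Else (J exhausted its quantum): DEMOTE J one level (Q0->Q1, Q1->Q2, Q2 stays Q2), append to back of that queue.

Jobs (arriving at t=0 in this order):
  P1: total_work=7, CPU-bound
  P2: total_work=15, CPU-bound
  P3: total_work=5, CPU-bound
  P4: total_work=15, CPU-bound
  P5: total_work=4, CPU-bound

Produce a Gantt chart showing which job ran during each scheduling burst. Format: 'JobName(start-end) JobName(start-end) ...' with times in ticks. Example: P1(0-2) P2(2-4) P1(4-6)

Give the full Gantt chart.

Answer: P1(0-3) P2(3-6) P3(6-9) P4(9-12) P5(12-15) P1(15-19) P2(19-24) P3(24-26) P4(26-31) P5(31-32) P2(32-39) P4(39-46)

Derivation:
t=0-3: P1@Q0 runs 3, rem=4, quantum used, demote→Q1. Q0=[P2,P3,P4,P5] Q1=[P1] Q2=[]
t=3-6: P2@Q0 runs 3, rem=12, quantum used, demote→Q1. Q0=[P3,P4,P5] Q1=[P1,P2] Q2=[]
t=6-9: P3@Q0 runs 3, rem=2, quantum used, demote→Q1. Q0=[P4,P5] Q1=[P1,P2,P3] Q2=[]
t=9-12: P4@Q0 runs 3, rem=12, quantum used, demote→Q1. Q0=[P5] Q1=[P1,P2,P3,P4] Q2=[]
t=12-15: P5@Q0 runs 3, rem=1, quantum used, demote→Q1. Q0=[] Q1=[P1,P2,P3,P4,P5] Q2=[]
t=15-19: P1@Q1 runs 4, rem=0, completes. Q0=[] Q1=[P2,P3,P4,P5] Q2=[]
t=19-24: P2@Q1 runs 5, rem=7, quantum used, demote→Q2. Q0=[] Q1=[P3,P4,P5] Q2=[P2]
t=24-26: P3@Q1 runs 2, rem=0, completes. Q0=[] Q1=[P4,P5] Q2=[P2]
t=26-31: P4@Q1 runs 5, rem=7, quantum used, demote→Q2. Q0=[] Q1=[P5] Q2=[P2,P4]
t=31-32: P5@Q1 runs 1, rem=0, completes. Q0=[] Q1=[] Q2=[P2,P4]
t=32-39: P2@Q2 runs 7, rem=0, completes. Q0=[] Q1=[] Q2=[P4]
t=39-46: P4@Q2 runs 7, rem=0, completes. Q0=[] Q1=[] Q2=[]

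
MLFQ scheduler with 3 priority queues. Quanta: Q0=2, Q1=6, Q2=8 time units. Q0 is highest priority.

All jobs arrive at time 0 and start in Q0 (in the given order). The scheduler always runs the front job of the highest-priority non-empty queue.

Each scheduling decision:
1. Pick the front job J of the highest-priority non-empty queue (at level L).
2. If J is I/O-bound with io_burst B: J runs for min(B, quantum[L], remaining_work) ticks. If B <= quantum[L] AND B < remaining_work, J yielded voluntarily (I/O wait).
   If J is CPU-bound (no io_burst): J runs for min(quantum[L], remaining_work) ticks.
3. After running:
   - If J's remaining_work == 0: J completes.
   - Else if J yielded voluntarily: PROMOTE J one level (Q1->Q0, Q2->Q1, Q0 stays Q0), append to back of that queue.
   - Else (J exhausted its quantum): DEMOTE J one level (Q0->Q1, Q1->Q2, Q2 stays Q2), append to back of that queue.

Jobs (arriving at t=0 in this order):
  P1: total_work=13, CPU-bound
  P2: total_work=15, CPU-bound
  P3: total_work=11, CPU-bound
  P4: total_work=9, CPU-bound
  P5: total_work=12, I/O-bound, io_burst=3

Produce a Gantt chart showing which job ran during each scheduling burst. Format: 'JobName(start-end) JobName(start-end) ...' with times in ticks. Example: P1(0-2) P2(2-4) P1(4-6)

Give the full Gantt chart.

Answer: P1(0-2) P2(2-4) P3(4-6) P4(6-8) P5(8-10) P1(10-16) P2(16-22) P3(22-28) P4(28-34) P5(34-37) P5(37-39) P5(39-42) P5(42-44) P1(44-49) P2(49-56) P3(56-59) P4(59-60)

Derivation:
t=0-2: P1@Q0 runs 2, rem=11, quantum used, demote→Q1. Q0=[P2,P3,P4,P5] Q1=[P1] Q2=[]
t=2-4: P2@Q0 runs 2, rem=13, quantum used, demote→Q1. Q0=[P3,P4,P5] Q1=[P1,P2] Q2=[]
t=4-6: P3@Q0 runs 2, rem=9, quantum used, demote→Q1. Q0=[P4,P5] Q1=[P1,P2,P3] Q2=[]
t=6-8: P4@Q0 runs 2, rem=7, quantum used, demote→Q1. Q0=[P5] Q1=[P1,P2,P3,P4] Q2=[]
t=8-10: P5@Q0 runs 2, rem=10, quantum used, demote→Q1. Q0=[] Q1=[P1,P2,P3,P4,P5] Q2=[]
t=10-16: P1@Q1 runs 6, rem=5, quantum used, demote→Q2. Q0=[] Q1=[P2,P3,P4,P5] Q2=[P1]
t=16-22: P2@Q1 runs 6, rem=7, quantum used, demote→Q2. Q0=[] Q1=[P3,P4,P5] Q2=[P1,P2]
t=22-28: P3@Q1 runs 6, rem=3, quantum used, demote→Q2. Q0=[] Q1=[P4,P5] Q2=[P1,P2,P3]
t=28-34: P4@Q1 runs 6, rem=1, quantum used, demote→Q2. Q0=[] Q1=[P5] Q2=[P1,P2,P3,P4]
t=34-37: P5@Q1 runs 3, rem=7, I/O yield, promote→Q0. Q0=[P5] Q1=[] Q2=[P1,P2,P3,P4]
t=37-39: P5@Q0 runs 2, rem=5, quantum used, demote→Q1. Q0=[] Q1=[P5] Q2=[P1,P2,P3,P4]
t=39-42: P5@Q1 runs 3, rem=2, I/O yield, promote→Q0. Q0=[P5] Q1=[] Q2=[P1,P2,P3,P4]
t=42-44: P5@Q0 runs 2, rem=0, completes. Q0=[] Q1=[] Q2=[P1,P2,P3,P4]
t=44-49: P1@Q2 runs 5, rem=0, completes. Q0=[] Q1=[] Q2=[P2,P3,P4]
t=49-56: P2@Q2 runs 7, rem=0, completes. Q0=[] Q1=[] Q2=[P3,P4]
t=56-59: P3@Q2 runs 3, rem=0, completes. Q0=[] Q1=[] Q2=[P4]
t=59-60: P4@Q2 runs 1, rem=0, completes. Q0=[] Q1=[] Q2=[]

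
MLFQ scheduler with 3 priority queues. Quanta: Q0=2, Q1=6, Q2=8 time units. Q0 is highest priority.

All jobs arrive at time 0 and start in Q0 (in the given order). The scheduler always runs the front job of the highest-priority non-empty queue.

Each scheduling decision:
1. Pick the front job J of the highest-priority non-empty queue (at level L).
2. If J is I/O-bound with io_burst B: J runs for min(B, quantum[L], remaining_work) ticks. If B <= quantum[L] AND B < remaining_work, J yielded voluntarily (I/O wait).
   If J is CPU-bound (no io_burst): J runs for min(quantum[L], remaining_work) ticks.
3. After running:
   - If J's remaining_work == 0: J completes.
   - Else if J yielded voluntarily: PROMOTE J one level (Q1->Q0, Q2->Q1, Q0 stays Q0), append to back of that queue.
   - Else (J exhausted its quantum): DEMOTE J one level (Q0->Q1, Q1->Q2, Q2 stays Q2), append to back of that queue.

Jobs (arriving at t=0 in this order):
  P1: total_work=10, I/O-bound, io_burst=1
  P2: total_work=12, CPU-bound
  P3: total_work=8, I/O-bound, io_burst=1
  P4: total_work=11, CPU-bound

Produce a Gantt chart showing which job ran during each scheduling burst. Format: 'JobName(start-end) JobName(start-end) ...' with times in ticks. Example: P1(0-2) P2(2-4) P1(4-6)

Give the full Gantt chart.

t=0-1: P1@Q0 runs 1, rem=9, I/O yield, promote→Q0. Q0=[P2,P3,P4,P1] Q1=[] Q2=[]
t=1-3: P2@Q0 runs 2, rem=10, quantum used, demote→Q1. Q0=[P3,P4,P1] Q1=[P2] Q2=[]
t=3-4: P3@Q0 runs 1, rem=7, I/O yield, promote→Q0. Q0=[P4,P1,P3] Q1=[P2] Q2=[]
t=4-6: P4@Q0 runs 2, rem=9, quantum used, demote→Q1. Q0=[P1,P3] Q1=[P2,P4] Q2=[]
t=6-7: P1@Q0 runs 1, rem=8, I/O yield, promote→Q0. Q0=[P3,P1] Q1=[P2,P4] Q2=[]
t=7-8: P3@Q0 runs 1, rem=6, I/O yield, promote→Q0. Q0=[P1,P3] Q1=[P2,P4] Q2=[]
t=8-9: P1@Q0 runs 1, rem=7, I/O yield, promote→Q0. Q0=[P3,P1] Q1=[P2,P4] Q2=[]
t=9-10: P3@Q0 runs 1, rem=5, I/O yield, promote→Q0. Q0=[P1,P3] Q1=[P2,P4] Q2=[]
t=10-11: P1@Q0 runs 1, rem=6, I/O yield, promote→Q0. Q0=[P3,P1] Q1=[P2,P4] Q2=[]
t=11-12: P3@Q0 runs 1, rem=4, I/O yield, promote→Q0. Q0=[P1,P3] Q1=[P2,P4] Q2=[]
t=12-13: P1@Q0 runs 1, rem=5, I/O yield, promote→Q0. Q0=[P3,P1] Q1=[P2,P4] Q2=[]
t=13-14: P3@Q0 runs 1, rem=3, I/O yield, promote→Q0. Q0=[P1,P3] Q1=[P2,P4] Q2=[]
t=14-15: P1@Q0 runs 1, rem=4, I/O yield, promote→Q0. Q0=[P3,P1] Q1=[P2,P4] Q2=[]
t=15-16: P3@Q0 runs 1, rem=2, I/O yield, promote→Q0. Q0=[P1,P3] Q1=[P2,P4] Q2=[]
t=16-17: P1@Q0 runs 1, rem=3, I/O yield, promote→Q0. Q0=[P3,P1] Q1=[P2,P4] Q2=[]
t=17-18: P3@Q0 runs 1, rem=1, I/O yield, promote→Q0. Q0=[P1,P3] Q1=[P2,P4] Q2=[]
t=18-19: P1@Q0 runs 1, rem=2, I/O yield, promote→Q0. Q0=[P3,P1] Q1=[P2,P4] Q2=[]
t=19-20: P3@Q0 runs 1, rem=0, completes. Q0=[P1] Q1=[P2,P4] Q2=[]
t=20-21: P1@Q0 runs 1, rem=1, I/O yield, promote→Q0. Q0=[P1] Q1=[P2,P4] Q2=[]
t=21-22: P1@Q0 runs 1, rem=0, completes. Q0=[] Q1=[P2,P4] Q2=[]
t=22-28: P2@Q1 runs 6, rem=4, quantum used, demote→Q2. Q0=[] Q1=[P4] Q2=[P2]
t=28-34: P4@Q1 runs 6, rem=3, quantum used, demote→Q2. Q0=[] Q1=[] Q2=[P2,P4]
t=34-38: P2@Q2 runs 4, rem=0, completes. Q0=[] Q1=[] Q2=[P4]
t=38-41: P4@Q2 runs 3, rem=0, completes. Q0=[] Q1=[] Q2=[]

Answer: P1(0-1) P2(1-3) P3(3-4) P4(4-6) P1(6-7) P3(7-8) P1(8-9) P3(9-10) P1(10-11) P3(11-12) P1(12-13) P3(13-14) P1(14-15) P3(15-16) P1(16-17) P3(17-18) P1(18-19) P3(19-20) P1(20-21) P1(21-22) P2(22-28) P4(28-34) P2(34-38) P4(38-41)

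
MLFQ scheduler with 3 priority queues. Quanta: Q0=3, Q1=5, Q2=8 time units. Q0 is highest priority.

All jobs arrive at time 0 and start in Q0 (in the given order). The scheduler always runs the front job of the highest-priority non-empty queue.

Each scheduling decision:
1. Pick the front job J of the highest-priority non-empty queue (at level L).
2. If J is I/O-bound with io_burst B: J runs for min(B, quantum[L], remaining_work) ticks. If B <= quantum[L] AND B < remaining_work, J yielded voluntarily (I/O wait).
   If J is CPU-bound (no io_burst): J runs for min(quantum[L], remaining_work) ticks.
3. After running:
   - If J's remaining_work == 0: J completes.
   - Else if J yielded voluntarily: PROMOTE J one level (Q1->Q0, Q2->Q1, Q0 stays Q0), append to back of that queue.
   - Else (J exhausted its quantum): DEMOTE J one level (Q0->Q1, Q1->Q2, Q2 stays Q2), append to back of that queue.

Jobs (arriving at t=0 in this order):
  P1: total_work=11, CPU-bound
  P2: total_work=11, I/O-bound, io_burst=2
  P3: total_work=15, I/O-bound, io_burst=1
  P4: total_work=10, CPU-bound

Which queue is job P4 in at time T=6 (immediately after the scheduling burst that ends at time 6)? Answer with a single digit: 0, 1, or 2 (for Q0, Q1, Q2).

t=0-3: P1@Q0 runs 3, rem=8, quantum used, demote→Q1. Q0=[P2,P3,P4] Q1=[P1] Q2=[]
t=3-5: P2@Q0 runs 2, rem=9, I/O yield, promote→Q0. Q0=[P3,P4,P2] Q1=[P1] Q2=[]
t=5-6: P3@Q0 runs 1, rem=14, I/O yield, promote→Q0. Q0=[P4,P2,P3] Q1=[P1] Q2=[]
t=6-9: P4@Q0 runs 3, rem=7, quantum used, demote→Q1. Q0=[P2,P3] Q1=[P1,P4] Q2=[]
t=9-11: P2@Q0 runs 2, rem=7, I/O yield, promote→Q0. Q0=[P3,P2] Q1=[P1,P4] Q2=[]
t=11-12: P3@Q0 runs 1, rem=13, I/O yield, promote→Q0. Q0=[P2,P3] Q1=[P1,P4] Q2=[]
t=12-14: P2@Q0 runs 2, rem=5, I/O yield, promote→Q0. Q0=[P3,P2] Q1=[P1,P4] Q2=[]
t=14-15: P3@Q0 runs 1, rem=12, I/O yield, promote→Q0. Q0=[P2,P3] Q1=[P1,P4] Q2=[]
t=15-17: P2@Q0 runs 2, rem=3, I/O yield, promote→Q0. Q0=[P3,P2] Q1=[P1,P4] Q2=[]
t=17-18: P3@Q0 runs 1, rem=11, I/O yield, promote→Q0. Q0=[P2,P3] Q1=[P1,P4] Q2=[]
t=18-20: P2@Q0 runs 2, rem=1, I/O yield, promote→Q0. Q0=[P3,P2] Q1=[P1,P4] Q2=[]
t=20-21: P3@Q0 runs 1, rem=10, I/O yield, promote→Q0. Q0=[P2,P3] Q1=[P1,P4] Q2=[]
t=21-22: P2@Q0 runs 1, rem=0, completes. Q0=[P3] Q1=[P1,P4] Q2=[]
t=22-23: P3@Q0 runs 1, rem=9, I/O yield, promote→Q0. Q0=[P3] Q1=[P1,P4] Q2=[]
t=23-24: P3@Q0 runs 1, rem=8, I/O yield, promote→Q0. Q0=[P3] Q1=[P1,P4] Q2=[]
t=24-25: P3@Q0 runs 1, rem=7, I/O yield, promote→Q0. Q0=[P3] Q1=[P1,P4] Q2=[]
t=25-26: P3@Q0 runs 1, rem=6, I/O yield, promote→Q0. Q0=[P3] Q1=[P1,P4] Q2=[]
t=26-27: P3@Q0 runs 1, rem=5, I/O yield, promote→Q0. Q0=[P3] Q1=[P1,P4] Q2=[]
t=27-28: P3@Q0 runs 1, rem=4, I/O yield, promote→Q0. Q0=[P3] Q1=[P1,P4] Q2=[]
t=28-29: P3@Q0 runs 1, rem=3, I/O yield, promote→Q0. Q0=[P3] Q1=[P1,P4] Q2=[]
t=29-30: P3@Q0 runs 1, rem=2, I/O yield, promote→Q0. Q0=[P3] Q1=[P1,P4] Q2=[]
t=30-31: P3@Q0 runs 1, rem=1, I/O yield, promote→Q0. Q0=[P3] Q1=[P1,P4] Q2=[]
t=31-32: P3@Q0 runs 1, rem=0, completes. Q0=[] Q1=[P1,P4] Q2=[]
t=32-37: P1@Q1 runs 5, rem=3, quantum used, demote→Q2. Q0=[] Q1=[P4] Q2=[P1]
t=37-42: P4@Q1 runs 5, rem=2, quantum used, demote→Q2. Q0=[] Q1=[] Q2=[P1,P4]
t=42-45: P1@Q2 runs 3, rem=0, completes. Q0=[] Q1=[] Q2=[P4]
t=45-47: P4@Q2 runs 2, rem=0, completes. Q0=[] Q1=[] Q2=[]

Answer: 0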